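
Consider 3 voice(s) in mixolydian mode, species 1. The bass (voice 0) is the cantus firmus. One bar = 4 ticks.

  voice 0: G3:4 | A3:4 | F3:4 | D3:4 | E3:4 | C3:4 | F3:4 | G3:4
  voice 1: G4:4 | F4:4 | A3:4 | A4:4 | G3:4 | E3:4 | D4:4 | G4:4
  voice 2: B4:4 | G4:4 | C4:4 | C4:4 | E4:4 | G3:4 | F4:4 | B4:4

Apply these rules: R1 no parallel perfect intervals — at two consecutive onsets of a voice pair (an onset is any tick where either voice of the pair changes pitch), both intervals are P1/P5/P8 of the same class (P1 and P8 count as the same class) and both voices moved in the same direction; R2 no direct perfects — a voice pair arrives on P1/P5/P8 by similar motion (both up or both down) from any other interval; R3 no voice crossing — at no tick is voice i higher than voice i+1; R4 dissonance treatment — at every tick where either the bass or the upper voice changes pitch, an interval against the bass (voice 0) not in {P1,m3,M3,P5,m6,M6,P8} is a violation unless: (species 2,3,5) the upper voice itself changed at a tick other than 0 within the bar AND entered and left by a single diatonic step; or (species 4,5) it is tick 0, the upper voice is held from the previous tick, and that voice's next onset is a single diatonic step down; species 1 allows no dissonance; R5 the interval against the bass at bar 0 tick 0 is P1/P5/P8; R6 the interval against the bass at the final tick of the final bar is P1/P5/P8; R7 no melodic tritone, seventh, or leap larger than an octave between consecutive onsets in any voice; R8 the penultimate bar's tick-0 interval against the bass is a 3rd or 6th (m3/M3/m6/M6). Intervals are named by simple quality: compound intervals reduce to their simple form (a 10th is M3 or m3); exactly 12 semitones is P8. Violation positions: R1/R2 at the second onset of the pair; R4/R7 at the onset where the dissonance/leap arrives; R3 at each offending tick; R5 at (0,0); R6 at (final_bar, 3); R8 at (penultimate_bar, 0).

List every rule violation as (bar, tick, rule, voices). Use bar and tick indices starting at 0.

(0, 0, R5, (0, 2))
(1, 0, R4, (0, 2))
(2, 0, R2, (0, 2))
(3, 0, R3, (1, 2))
(3, 0, R4, (0, 2))
(3, 1, R3, (1, 2))
(3, 2, R3, (1, 2))
(3, 3, R3, (1, 2))
(4, 0, R2, (0, 2))
(4, 0, R7, (1,))
(5, 0, R2, (0, 2))
(6, 0, R2, (0, 2))
(6, 0, R7, (1,))
(6, 0, R7, (2,))
(6, 0, R8, (0, 2))
(7, 0, R2, (0, 1))
(7, 0, R7, (2,))
(7, 3, R6, (0, 2))

bar 0: v0=G3 v1=G4 v2=B4 downbeat M3
bar 1: v0=A3 v1=F4 v2=G4 downbeat m7
bar 2: v0=F3 v1=A3 v2=C4 downbeat P5
bar 3: v0=D3 v1=A4 v2=C4 downbeat m7
bar 4: v0=E3 v1=G3 v2=E4 downbeat P8
bar 5: v0=C3 v1=E3 v2=G3 downbeat P5
bar 6: v0=F3 v1=D4 v2=F4 downbeat P8
bar 7: v0=G3 v1=G4 v2=B4 downbeat M3
  -> R5 @ bar 0 tick 0 v(0, 2): opens on M3
  -> R4 @ bar 1 tick 0 v(0, 2): A3/G4 m7 untreated
  -> R2 @ bar 2 tick 0 v(0, 2): A3/G4 m7 -> F3/C4 P5 similar
  -> R3 @ bar 3 tick 0 v(1, 2): A4 above C4
  -> R4 @ bar 3 tick 0 v(0, 2): D3/C4 m7 untreated
  -> R3 @ bar 3 tick 1 v(1, 2): A4 above C4
  -> R3 @ bar 3 tick 2 v(1, 2): A4 above C4
  -> R3 @ bar 3 tick 3 v(1, 2): A4 above C4
  -> R2 @ bar 4 tick 0 v(0, 2): D3/C4 m7 -> E3/E4 P8 similar
  -> R7 @ bar 4 tick 0 v(1,): A4->G3 leap 14st
  -> R2 @ bar 5 tick 0 v(0, 2): E3/E4 P8 -> C3/G3 P5 similar
  -> R2 @ bar 6 tick 0 v(0, 2): C3/G3 P5 -> F3/F4 P8 similar
  -> R7 @ bar 6 tick 0 v(1,): E3->D4 leap 10st
  -> R7 @ bar 6 tick 0 v(2,): G3->F4 leap 10st
  -> R8 @ bar 6 tick 0 v(0, 2): penult P8 not 3rd/6th
  -> R2 @ bar 7 tick 0 v(0, 1): F3/D4 M6 -> G3/G4 P8 similar
  -> R7 @ bar 7 tick 0 v(2,): F4->B4 leap 6st
  -> R6 @ bar 7 tick 3 v(0, 2): closes on M3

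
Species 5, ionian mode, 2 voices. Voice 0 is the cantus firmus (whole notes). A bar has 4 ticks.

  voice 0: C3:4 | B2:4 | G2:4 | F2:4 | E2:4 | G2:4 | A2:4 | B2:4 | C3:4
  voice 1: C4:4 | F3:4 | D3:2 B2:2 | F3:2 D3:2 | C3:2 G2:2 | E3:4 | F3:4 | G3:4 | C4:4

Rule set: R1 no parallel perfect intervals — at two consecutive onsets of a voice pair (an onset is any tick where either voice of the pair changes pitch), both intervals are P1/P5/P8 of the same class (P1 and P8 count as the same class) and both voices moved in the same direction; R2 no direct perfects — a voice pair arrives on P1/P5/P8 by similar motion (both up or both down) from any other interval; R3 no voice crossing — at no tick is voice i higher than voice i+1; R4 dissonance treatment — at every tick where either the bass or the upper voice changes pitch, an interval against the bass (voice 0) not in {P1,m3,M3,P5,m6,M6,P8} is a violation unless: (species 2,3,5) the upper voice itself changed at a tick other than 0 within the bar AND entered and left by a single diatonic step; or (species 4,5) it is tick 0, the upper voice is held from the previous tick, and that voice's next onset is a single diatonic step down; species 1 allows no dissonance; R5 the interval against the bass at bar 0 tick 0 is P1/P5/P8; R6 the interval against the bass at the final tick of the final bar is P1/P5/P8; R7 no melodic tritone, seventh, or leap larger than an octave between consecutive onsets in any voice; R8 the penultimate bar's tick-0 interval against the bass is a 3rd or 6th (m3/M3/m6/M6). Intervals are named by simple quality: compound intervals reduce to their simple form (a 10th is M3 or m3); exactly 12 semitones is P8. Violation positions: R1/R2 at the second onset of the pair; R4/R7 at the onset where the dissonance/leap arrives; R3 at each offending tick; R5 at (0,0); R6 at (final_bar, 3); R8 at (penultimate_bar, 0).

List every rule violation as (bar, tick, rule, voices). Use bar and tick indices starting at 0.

(1, 0, R4, (0, 1))
(2, 0, R2, (0, 1))
(3, 0, R7, (1,))
(8, 0, R2, (0, 1))

bar 0: v0=C3 v1=C4 downbeat P8
bar 1: v0=B2 v1=F3 downbeat TT
bar 2: v0=G2 v1=D3 downbeat P5
bar 3: v0=F2 v1=F3 downbeat P8
bar 4: v0=E2 v1=C3 downbeat m6
bar 5: v0=G2 v1=E3 downbeat M6
bar 6: v0=A2 v1=F3 downbeat m6
bar 7: v0=B2 v1=G3 downbeat m6
bar 8: v0=C3 v1=C4 downbeat P8
  -> R4 @ bar 1 tick 0 v(0, 1): B2/F3 TT untreated
  -> R2 @ bar 2 tick 0 v(0, 1): B2/F3 TT -> G2/D3 P5 similar
  -> R7 @ bar 3 tick 0 v(1,): B2->F3 leap 6st
  -> R2 @ bar 8 tick 0 v(0, 1): B2/G3 m6 -> C3/C4 P8 similar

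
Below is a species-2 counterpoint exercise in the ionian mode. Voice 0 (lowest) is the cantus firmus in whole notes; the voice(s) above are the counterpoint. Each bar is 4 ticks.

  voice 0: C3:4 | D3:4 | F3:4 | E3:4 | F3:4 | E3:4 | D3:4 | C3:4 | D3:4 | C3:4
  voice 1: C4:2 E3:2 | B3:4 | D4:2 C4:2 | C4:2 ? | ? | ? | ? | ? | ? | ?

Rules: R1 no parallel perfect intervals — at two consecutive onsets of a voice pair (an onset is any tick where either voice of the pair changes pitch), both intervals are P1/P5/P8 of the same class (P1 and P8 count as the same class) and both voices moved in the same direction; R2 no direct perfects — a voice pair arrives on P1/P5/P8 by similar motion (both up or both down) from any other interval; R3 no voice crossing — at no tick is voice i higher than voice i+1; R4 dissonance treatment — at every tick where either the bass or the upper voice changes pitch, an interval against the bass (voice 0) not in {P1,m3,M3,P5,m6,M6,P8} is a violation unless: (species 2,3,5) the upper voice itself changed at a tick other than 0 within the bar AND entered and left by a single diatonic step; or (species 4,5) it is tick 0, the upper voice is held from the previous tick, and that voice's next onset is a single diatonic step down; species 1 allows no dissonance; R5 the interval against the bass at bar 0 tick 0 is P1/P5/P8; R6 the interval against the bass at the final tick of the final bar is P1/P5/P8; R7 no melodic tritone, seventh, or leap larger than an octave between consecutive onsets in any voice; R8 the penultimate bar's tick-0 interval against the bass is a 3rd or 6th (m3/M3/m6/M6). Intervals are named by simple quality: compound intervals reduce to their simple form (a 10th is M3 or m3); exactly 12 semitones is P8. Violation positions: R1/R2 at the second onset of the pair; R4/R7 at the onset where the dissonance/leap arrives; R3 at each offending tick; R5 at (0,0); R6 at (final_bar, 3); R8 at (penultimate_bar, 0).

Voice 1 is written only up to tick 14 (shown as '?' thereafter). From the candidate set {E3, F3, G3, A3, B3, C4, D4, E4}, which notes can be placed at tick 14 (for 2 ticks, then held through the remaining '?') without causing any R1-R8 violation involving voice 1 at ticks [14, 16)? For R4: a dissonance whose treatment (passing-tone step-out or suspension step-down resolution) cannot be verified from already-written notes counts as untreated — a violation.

E3: legal
F3: violates R4
G3: legal
A3: violates R4
B3: legal
C4: legal
D4: violates R4
E4: legal

{B3, C4, E3, E4, G3}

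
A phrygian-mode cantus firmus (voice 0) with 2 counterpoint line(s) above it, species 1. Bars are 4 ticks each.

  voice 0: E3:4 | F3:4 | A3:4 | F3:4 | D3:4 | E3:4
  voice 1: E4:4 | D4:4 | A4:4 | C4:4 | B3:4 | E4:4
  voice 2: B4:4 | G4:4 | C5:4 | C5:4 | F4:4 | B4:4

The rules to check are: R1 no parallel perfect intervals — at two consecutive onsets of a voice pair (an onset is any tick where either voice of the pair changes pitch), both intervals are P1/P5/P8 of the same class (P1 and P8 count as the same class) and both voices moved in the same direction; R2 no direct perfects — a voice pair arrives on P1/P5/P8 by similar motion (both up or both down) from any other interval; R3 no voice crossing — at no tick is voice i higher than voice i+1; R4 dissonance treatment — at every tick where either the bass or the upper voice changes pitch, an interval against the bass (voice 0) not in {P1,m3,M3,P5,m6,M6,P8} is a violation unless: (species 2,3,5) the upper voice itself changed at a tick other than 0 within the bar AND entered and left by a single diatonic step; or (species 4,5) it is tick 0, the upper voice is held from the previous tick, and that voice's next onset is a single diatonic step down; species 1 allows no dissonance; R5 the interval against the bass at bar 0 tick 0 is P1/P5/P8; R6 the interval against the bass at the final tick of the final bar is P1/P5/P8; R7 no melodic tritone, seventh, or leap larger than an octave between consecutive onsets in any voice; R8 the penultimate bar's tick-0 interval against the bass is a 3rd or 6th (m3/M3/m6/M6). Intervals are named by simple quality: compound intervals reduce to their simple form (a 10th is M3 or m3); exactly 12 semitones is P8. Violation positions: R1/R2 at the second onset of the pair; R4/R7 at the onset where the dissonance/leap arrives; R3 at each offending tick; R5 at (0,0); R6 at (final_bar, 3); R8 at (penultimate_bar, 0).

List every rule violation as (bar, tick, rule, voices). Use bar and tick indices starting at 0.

(1, 0, R4, (0, 2))
(2, 0, R2, (0, 1))
(3, 0, R2, (0, 1))
(5, 0, R2, (0, 1))
(5, 0, R2, (0, 2))
(5, 0, R2, (1, 2))
(5, 0, R7, (2,))

bar 0: v0=E3 v1=E4 v2=B4 downbeat P5
bar 1: v0=F3 v1=D4 v2=G4 downbeat M2
bar 2: v0=A3 v1=A4 v2=C5 downbeat m3
bar 3: v0=F3 v1=C4 v2=C5 downbeat P5
bar 4: v0=D3 v1=B3 v2=F4 downbeat m3
bar 5: v0=E3 v1=E4 v2=B4 downbeat P5
  -> R4 @ bar 1 tick 0 v(0, 2): F3/G4 M2 untreated
  -> R2 @ bar 2 tick 0 v(0, 1): F3/D4 M6 -> A3/A4 P8 similar
  -> R2 @ bar 3 tick 0 v(0, 1): A3/A4 P8 -> F3/C4 P5 similar
  -> R2 @ bar 5 tick 0 v(0, 1): D3/B3 M6 -> E3/E4 P8 similar
  -> R2 @ bar 5 tick 0 v(0, 2): D3/F4 m3 -> E3/B4 P5 similar
  -> R2 @ bar 5 tick 0 v(1, 2): B3/F4 TT -> E4/B4 P5 similar
  -> R7 @ bar 5 tick 0 v(2,): F4->B4 leap 6st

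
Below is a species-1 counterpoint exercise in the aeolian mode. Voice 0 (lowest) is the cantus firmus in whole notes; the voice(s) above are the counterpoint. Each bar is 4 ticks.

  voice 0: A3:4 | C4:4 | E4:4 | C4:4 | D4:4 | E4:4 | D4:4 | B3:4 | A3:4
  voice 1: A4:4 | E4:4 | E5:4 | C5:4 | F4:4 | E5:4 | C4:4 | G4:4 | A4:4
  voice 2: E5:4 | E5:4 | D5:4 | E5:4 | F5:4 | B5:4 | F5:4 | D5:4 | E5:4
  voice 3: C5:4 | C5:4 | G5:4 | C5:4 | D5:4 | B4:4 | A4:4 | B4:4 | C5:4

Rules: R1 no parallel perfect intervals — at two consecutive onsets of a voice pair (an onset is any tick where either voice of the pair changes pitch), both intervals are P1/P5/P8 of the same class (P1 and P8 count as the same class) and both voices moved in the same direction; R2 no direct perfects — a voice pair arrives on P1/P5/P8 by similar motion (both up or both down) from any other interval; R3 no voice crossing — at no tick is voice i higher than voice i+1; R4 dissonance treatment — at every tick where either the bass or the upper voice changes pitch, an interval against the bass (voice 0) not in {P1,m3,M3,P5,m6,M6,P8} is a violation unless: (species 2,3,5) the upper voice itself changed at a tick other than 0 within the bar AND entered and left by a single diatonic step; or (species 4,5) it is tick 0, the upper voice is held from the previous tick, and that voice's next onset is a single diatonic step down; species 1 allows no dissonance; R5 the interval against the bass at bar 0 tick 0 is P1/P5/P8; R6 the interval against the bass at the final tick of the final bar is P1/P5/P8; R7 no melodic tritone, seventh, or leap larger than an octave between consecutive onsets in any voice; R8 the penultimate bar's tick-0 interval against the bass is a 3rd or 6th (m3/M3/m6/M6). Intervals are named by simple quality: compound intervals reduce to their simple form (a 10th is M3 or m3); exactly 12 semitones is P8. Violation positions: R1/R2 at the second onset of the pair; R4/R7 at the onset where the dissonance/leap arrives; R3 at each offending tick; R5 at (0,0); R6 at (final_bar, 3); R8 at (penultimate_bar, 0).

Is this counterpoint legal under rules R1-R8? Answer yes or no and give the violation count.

bar 0: v0=A3 v1=A4 v2=E5 v3=C5 (m3)
bar 1: v0=C4 v1=E4 v2=E5 v3=C5 (P8)
bar 2: v0=E4 v1=E5 v2=D5 v3=G5 (m3)
bar 3: v0=C4 v1=C5 v2=E5 v3=C5 (P8)
bar 4: v0=D4 v1=F4 v2=F5 v3=D5 (P8)
bar 5: v0=E4 v1=E5 v2=B5 v3=B4 (P5)
bar 6: v0=D4 v1=C4 v2=F5 v3=A4 (P5)
bar 7: v0=B3 v1=G4 v2=D5 v3=B4 (P8)
bar 8: v0=A3 v1=A4 v2=E5 v3=C5 (m3)
  R3 @ bar0.0: E5 above C5
  R5 @ bar0.0: opens on m3
  R3 @ bar0.1: E5 above C5
  R3 @ bar0.2: E5 above C5
  R3 @ bar0.3: E5 above C5
  R3 @ bar1.0: E5 above C5
  R3 @ bar1.1: E5 above C5
  R3 @ bar1.2: E5 above C5
  R3 @ bar1.3: E5 above C5
  R2 @ bar2.0: C4/E4 M3 -> E4/E5 P8 similar
  R3 @ bar2.0: E5 above D5
  R4 @ bar2.0: E4/D5 m7 untreated
  R3 @ bar2.1: E5 above D5
  R3 @ bar2.2: E5 above D5
  R3 @ bar2.3: E5 above D5
  R1 @ bar3.0: E4/E5 P8 -> C4/C5 P8 similar
  R2 @ bar3.0: E4/G5 m3 -> C4/C5 P8 similar
  R2 @ bar3.0: E5/G5 m3 -> C5/C5 P1 similar
  R3 @ bar3.0: E5 above C5
  R3 @ bar3.1: E5 above C5
  R3 @ bar3.2: E5 above C5
  R3 @ bar3.3: E5 above C5
  R1 @ bar4.0: C4/C5 P8 -> D4/D5 P8 similar
  R3 @ bar4.0: F5 above D5
  R3 @ bar4.1: F5 above D5
  R3 @ bar4.2: F5 above D5
  R3 @ bar4.3: F5 above D5
  R2 @ bar5.0: D4/F4 m3 -> E4/E5 P8 similar
  R2 @ bar5.0: D4/F5 m3 -> E4/B5 P5 similar
  R2 @ bar5.0: F4/F5 P8 -> E5/B5 P5 similar
  R3 @ bar5.0: B5 above B4
  R7 @ bar5.0: F4->E5 leap 11st
  R7 @ bar5.0: F5->B5 leap 6st
  R3 @ bar5.1: B5 above B4
  R3 @ bar5.2: B5 above B4
  R3 @ bar5.3: B5 above B4
  R1 @ bar6.0: E4/B4 P5 -> D4/A4 P5 similar
  R3 @ bar6.0: D4 above C4
  R3 @ bar6.0: F5 above A4
  R4 @ bar6.0: D4/C4 M2 untreated
  R7 @ bar6.0: E5->C4 leap 16st
  R7 @ bar6.0: B5->F5 leap 6st
  R3 @ bar6.1: D4 above C4
  R3 @ bar6.1: F5 above A4
  R3 @ bar6.2: D4 above C4
  R3 @ bar6.2: F5 above A4
  R3 @ bar6.3: D4 above C4
  R3 @ bar6.3: F5 above A4
  R3 @ bar7.0: D5 above B4
  R8 @ bar7.0: penult P8 not 3rd/6th
  R3 @ bar7.1: D5 above B4
  R3 @ bar7.2: D5 above B4
  R3 @ bar7.3: D5 above B4
  R1 @ bar8.0: G4/D5 P5 -> A4/E5 P5 similar
  R3 @ bar8.0: E5 above C5
  R3 @ bar8.1: E5 above C5
  R3 @ bar8.2: E5 above C5
  R3 @ bar8.3: E5 above C5
  R6 @ bar8.3: closes on m3

No (59 violations)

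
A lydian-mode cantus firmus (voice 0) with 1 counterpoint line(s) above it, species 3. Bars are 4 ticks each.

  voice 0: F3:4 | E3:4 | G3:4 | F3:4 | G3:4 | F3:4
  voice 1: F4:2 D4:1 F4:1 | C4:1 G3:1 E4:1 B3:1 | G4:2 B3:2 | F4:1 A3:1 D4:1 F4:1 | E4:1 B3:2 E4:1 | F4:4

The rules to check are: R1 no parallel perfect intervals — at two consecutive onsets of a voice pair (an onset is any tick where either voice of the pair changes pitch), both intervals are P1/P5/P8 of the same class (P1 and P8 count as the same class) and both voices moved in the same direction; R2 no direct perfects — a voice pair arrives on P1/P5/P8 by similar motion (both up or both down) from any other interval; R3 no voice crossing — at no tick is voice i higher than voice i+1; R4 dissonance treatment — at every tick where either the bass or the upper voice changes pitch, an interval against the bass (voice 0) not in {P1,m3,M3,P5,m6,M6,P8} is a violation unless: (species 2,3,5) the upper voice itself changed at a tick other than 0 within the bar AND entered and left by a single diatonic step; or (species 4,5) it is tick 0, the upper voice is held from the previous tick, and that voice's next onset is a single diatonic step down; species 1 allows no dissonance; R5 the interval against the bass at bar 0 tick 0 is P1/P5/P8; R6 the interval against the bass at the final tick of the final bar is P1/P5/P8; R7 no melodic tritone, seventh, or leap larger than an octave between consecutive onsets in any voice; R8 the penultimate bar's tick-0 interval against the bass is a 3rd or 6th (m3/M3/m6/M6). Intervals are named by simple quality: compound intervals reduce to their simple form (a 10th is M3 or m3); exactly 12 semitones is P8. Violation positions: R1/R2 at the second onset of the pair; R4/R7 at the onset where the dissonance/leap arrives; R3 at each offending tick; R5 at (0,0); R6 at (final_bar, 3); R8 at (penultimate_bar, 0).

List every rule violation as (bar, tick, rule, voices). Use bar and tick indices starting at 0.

(2, 0, R2, (0, 1))
(3, 0, R7, (1,))

bar 0: v0=F3 v1=F4 downbeat P8
bar 1: v0=E3 v1=C4 downbeat m6
bar 2: v0=G3 v1=G4 downbeat P8
bar 3: v0=F3 v1=F4 downbeat P8
bar 4: v0=G3 v1=E4 downbeat M6
bar 5: v0=F3 v1=F4 downbeat P8
  -> R2 @ bar 2 tick 0 v(0, 1): E3/B3 P5 -> G3/G4 P8 similar
  -> R7 @ bar 3 tick 0 v(1,): B3->F4 leap 6st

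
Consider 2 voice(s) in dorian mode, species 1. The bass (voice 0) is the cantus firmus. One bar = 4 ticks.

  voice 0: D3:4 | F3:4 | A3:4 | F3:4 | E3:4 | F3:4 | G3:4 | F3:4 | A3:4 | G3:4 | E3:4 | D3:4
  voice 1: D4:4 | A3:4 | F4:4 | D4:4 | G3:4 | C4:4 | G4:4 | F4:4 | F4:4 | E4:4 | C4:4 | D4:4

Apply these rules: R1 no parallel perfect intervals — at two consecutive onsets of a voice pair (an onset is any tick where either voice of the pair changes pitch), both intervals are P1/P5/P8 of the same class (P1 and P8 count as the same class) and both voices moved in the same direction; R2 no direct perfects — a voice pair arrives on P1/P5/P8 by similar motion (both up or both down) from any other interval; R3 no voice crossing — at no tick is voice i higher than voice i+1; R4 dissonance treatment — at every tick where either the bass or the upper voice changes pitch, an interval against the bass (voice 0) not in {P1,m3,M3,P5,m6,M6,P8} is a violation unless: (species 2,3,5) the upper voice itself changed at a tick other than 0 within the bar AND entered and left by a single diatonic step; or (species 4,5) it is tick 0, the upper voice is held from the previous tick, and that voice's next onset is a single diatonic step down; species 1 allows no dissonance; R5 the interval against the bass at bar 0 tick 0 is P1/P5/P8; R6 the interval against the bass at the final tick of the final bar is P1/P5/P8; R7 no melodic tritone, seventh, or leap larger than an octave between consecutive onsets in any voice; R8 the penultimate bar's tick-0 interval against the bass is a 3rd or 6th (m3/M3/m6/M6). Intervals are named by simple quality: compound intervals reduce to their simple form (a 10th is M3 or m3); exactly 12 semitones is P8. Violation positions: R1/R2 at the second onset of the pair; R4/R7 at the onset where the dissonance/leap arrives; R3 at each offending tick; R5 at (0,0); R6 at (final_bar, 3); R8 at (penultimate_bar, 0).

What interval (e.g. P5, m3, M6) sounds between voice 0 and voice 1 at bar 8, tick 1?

m6

voice 0=A3 voice 1=F4 -> m6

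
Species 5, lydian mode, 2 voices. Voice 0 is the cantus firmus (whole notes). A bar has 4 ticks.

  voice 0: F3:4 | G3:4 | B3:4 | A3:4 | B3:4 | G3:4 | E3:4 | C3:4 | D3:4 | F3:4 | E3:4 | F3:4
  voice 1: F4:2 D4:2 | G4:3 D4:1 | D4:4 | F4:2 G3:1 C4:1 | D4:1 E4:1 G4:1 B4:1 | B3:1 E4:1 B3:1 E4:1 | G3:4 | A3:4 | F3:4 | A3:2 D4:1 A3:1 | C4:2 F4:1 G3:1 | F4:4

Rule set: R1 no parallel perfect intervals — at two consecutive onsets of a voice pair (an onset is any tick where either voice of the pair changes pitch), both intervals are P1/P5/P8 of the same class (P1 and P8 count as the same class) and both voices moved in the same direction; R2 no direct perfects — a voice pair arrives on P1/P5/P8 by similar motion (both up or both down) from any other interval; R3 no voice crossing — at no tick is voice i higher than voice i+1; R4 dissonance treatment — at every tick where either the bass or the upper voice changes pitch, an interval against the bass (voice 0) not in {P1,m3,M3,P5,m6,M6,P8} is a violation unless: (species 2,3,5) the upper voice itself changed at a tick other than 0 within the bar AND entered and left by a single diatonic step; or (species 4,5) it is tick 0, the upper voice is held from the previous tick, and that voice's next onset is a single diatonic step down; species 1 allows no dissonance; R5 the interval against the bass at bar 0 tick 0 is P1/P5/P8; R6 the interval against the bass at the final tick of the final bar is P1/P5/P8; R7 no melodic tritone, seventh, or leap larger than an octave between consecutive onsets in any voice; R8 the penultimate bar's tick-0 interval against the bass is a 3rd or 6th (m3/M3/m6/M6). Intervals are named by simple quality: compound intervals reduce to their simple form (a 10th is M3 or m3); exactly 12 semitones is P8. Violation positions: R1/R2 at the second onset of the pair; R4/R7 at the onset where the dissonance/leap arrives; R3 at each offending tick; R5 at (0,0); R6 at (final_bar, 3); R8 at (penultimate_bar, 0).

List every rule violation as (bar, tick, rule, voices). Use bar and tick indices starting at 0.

(1, 0, R2, (0, 1))
(3, 2, R3, (0, 1))
(3, 2, R4, (0, 1))
(3, 2, R7, (1,))
(4, 1, R4, (0, 1))
(10, 2, R4, (0, 1))
(10, 3, R7, (1,))
(11, 0, R2, (0, 1))
(11, 0, R7, (1,))

bar 0: v0=F3 v1=F4 downbeat P8
bar 1: v0=G3 v1=G4 downbeat P8
bar 2: v0=B3 v1=D4 downbeat m3
bar 3: v0=A3 v1=F4 downbeat m6
bar 4: v0=B3 v1=D4 downbeat m3
bar 5: v0=G3 v1=B3 downbeat M3
bar 6: v0=E3 v1=G3 downbeat m3
bar 7: v0=C3 v1=A3 downbeat M6
bar 8: v0=D3 v1=F3 downbeat m3
bar 9: v0=F3 v1=A3 downbeat M3
bar 10: v0=E3 v1=C4 downbeat m6
bar 11: v0=F3 v1=F4 downbeat P8
  -> R2 @ bar 1 tick 0 v(0, 1): F3/D4 M6 -> G3/G4 P8 similar
  -> R3 @ bar 3 tick 2 v(0, 1): A3 above G3
  -> R4 @ bar 3 tick 2 v(0, 1): A3/G3 M2 untreated
  -> R7 @ bar 3 tick 2 v(1,): F4->G3 leap 10st
  -> R4 @ bar 4 tick 1 v(0, 1): B3/E4 P4 untreated
  -> R4 @ bar 10 tick 2 v(0, 1): E3/F4 m2 untreated
  -> R7 @ bar 10 tick 3 v(1,): F4->G3 leap 10st
  -> R2 @ bar 11 tick 0 v(0, 1): E3/G3 m3 -> F3/F4 P8 similar
  -> R7 @ bar 11 tick 0 v(1,): G3->F4 leap 10st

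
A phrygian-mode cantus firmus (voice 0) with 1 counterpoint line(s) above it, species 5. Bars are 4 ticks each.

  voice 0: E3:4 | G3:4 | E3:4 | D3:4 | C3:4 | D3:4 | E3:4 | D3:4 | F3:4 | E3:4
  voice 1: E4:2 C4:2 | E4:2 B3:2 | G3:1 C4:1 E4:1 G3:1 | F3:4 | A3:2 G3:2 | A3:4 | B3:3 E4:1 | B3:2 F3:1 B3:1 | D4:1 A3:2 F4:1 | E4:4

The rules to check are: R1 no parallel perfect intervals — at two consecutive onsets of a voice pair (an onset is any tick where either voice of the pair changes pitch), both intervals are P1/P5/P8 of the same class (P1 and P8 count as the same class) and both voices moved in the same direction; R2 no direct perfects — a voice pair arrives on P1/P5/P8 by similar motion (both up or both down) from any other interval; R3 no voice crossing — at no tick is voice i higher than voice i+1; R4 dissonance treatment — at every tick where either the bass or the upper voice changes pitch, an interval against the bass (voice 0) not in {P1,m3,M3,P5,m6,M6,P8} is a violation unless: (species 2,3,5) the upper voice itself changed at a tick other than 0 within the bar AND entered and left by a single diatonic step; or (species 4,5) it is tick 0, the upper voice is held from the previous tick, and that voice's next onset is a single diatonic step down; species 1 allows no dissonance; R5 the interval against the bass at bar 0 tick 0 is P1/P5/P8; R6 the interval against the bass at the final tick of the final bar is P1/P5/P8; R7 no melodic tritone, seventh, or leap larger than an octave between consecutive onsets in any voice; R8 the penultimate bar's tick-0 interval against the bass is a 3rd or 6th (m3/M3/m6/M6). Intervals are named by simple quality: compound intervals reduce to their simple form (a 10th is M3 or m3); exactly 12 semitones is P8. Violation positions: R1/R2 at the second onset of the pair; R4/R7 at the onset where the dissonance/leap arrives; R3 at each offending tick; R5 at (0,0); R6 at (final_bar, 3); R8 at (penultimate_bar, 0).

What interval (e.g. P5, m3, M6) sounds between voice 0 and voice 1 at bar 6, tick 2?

P5

voice 0=E3 voice 1=B3 -> P5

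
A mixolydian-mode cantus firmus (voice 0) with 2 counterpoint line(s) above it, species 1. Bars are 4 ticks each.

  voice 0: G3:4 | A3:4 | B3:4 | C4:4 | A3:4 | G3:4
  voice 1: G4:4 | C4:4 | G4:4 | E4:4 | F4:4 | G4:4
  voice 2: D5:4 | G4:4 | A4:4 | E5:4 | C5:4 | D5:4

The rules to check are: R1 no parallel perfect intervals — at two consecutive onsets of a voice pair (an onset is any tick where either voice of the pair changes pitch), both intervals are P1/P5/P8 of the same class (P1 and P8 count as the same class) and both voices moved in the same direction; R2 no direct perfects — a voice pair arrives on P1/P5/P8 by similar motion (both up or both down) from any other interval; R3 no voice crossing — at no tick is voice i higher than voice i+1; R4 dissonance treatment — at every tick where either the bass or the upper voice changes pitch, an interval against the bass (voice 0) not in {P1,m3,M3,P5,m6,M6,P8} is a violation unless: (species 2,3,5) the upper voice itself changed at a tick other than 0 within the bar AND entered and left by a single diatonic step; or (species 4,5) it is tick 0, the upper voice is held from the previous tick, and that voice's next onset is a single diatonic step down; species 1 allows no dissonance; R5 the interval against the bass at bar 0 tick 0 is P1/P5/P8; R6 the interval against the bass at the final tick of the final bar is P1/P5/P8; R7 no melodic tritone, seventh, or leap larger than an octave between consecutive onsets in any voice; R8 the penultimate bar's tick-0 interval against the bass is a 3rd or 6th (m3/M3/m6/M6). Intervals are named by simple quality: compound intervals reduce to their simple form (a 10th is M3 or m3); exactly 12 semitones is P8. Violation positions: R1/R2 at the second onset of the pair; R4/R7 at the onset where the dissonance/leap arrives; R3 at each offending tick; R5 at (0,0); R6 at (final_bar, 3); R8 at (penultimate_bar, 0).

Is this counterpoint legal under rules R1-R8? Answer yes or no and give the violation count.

bar 0: v0=G3 v1=G4 v2=D5 (P5)
bar 1: v0=A3 v1=C4 v2=G4 (m7)
bar 2: v0=B3 v1=G4 v2=A4 (m7)
bar 3: v0=C4 v1=E4 v2=E5 (M3)
bar 4: v0=A3 v1=F4 v2=C5 (m3)
bar 5: v0=G3 v1=G4 v2=D5 (P5)
  R1 @ bar1.0: G4/D5 P5 -> C4/G4 P5 similar
  R4 @ bar1.0: A3/G4 m7 untreated
  R4 @ bar2.0: B3/A4 m7 untreated
  R1 @ bar5.0: F4/C5 P5 -> G4/D5 P5 similar

No (4 violations)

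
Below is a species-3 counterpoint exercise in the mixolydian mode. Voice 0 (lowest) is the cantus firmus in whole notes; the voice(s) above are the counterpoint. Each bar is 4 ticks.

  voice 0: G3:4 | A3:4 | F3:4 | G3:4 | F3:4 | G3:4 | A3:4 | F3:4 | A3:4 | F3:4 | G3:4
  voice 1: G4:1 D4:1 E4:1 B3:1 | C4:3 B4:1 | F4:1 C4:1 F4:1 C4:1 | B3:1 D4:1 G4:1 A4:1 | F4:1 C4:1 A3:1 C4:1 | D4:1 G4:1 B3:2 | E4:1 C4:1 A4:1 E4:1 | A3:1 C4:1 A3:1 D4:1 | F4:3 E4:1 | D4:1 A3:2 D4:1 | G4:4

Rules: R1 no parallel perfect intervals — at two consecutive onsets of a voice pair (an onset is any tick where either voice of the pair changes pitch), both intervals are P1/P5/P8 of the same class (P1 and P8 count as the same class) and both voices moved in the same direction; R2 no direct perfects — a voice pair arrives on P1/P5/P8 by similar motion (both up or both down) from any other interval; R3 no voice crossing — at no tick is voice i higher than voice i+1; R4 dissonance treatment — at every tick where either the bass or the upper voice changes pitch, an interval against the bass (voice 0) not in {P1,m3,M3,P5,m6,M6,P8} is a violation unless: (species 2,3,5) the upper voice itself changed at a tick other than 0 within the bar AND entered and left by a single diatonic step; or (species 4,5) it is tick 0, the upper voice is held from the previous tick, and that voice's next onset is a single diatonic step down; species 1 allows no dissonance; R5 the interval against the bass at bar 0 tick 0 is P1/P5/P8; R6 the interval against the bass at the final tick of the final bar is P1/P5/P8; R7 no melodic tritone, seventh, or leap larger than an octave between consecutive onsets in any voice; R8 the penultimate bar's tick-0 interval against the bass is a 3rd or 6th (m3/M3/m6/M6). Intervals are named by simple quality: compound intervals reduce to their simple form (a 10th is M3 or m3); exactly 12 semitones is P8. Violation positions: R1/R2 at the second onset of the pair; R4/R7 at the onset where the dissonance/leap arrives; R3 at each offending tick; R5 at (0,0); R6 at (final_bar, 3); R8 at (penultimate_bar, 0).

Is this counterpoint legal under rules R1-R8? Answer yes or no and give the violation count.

bar 0: v0=G3 v1=G4 (P8)
bar 1: v0=A3 v1=C4 (m3)
bar 2: v0=F3 v1=F4 (P8)
bar 3: v0=G3 v1=B3 (M3)
bar 4: v0=F3 v1=F4 (P8)
bar 5: v0=G3 v1=D4 (P5)
bar 6: v0=A3 v1=E4 (P5)
bar 7: v0=F3 v1=A3 (M3)
bar 8: v0=A3 v1=F4 (m6)
bar 9: v0=F3 v1=D4 (M6)
bar 10: v0=G3 v1=G4 (P8)
  R4 @ bar1.3: A3/B4 M2 untreated
  R7 @ bar1.3: C4->B4 leap 11st
  R2 @ bar2.0: A3/B4 M2 -> F3/F4 P8 similar
  R7 @ bar2.0: B4->F4 leap 6st
  R4 @ bar3.3: G3/A4 M2 untreated
  R2 @ bar4.0: G3/A4 M2 -> F3/F4 P8 similar
  R1 @ bar5.0: F3/C4 P5 -> G3/D4 P5 similar
  R2 @ bar6.0: G3/B3 M3 -> A3/E4 P5 similar
  R2 @ bar10.0: F3/D4 M6 -> G3/G4 P8 similar

No (9 violations)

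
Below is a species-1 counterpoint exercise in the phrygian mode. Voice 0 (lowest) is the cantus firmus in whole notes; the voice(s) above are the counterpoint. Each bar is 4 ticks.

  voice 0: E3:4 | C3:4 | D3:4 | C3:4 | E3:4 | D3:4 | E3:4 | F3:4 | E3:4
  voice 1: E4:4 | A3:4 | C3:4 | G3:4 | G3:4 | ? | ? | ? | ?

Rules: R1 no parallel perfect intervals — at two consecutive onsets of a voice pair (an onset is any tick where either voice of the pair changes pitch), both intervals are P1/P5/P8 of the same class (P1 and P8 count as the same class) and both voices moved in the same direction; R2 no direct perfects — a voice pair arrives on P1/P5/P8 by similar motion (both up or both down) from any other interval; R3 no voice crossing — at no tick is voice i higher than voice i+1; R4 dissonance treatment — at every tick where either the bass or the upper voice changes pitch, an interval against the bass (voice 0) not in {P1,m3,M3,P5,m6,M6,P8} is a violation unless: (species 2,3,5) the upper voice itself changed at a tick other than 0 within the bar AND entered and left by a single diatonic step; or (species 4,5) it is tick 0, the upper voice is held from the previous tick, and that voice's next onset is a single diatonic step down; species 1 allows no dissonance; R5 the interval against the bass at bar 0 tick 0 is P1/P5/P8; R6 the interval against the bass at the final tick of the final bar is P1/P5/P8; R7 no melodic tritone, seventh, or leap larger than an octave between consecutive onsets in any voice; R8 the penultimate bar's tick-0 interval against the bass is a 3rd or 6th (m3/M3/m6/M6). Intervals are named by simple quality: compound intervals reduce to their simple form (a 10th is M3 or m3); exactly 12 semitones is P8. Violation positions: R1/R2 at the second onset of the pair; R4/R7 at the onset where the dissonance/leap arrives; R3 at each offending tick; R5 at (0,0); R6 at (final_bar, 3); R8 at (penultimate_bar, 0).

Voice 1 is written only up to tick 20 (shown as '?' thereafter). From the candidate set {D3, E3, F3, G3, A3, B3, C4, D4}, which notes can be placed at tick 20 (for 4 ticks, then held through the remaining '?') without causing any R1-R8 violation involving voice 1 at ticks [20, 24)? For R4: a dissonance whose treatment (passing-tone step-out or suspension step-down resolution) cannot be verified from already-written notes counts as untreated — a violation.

D3: violates R2
E3: violates R4
F3: legal
G3: violates R4
A3: legal
B3: legal
C4: violates R4
D4: legal

{A3, B3, D4, F3}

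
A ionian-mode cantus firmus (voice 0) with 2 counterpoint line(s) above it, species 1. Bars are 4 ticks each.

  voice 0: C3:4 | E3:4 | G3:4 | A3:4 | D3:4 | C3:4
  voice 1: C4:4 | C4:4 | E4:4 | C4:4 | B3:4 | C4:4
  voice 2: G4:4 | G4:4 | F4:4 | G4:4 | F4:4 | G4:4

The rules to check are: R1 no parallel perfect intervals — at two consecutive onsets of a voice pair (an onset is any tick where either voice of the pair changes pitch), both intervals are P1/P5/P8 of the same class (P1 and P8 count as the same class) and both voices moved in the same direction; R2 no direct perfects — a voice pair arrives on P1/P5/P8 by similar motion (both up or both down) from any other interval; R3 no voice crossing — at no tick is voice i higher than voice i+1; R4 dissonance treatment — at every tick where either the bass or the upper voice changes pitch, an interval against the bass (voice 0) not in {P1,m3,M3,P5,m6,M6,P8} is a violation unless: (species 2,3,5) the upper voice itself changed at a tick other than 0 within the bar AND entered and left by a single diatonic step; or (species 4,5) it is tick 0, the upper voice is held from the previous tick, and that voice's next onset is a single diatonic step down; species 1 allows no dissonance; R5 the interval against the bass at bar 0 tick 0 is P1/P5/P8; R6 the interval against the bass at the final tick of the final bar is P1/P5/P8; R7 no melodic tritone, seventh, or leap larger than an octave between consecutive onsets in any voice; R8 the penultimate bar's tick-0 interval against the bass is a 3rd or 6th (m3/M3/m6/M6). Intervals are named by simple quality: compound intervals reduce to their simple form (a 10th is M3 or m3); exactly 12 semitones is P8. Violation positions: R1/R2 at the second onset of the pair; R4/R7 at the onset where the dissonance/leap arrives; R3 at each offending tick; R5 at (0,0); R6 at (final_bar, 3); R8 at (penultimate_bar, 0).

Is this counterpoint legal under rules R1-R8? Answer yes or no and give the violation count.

No (3 violations)

bar 0: v0=C3 v1=C4 v2=G4 (P5)
bar 1: v0=E3 v1=C4 v2=G4 (m3)
bar 2: v0=G3 v1=E4 v2=F4 (m7)
bar 3: v0=A3 v1=C4 v2=G4 (m7)
bar 4: v0=D3 v1=B3 v2=F4 (m3)
bar 5: v0=C3 v1=C4 v2=G4 (P5)
  R4 @ bar2.0: G3/F4 m7 untreated
  R4 @ bar3.0: A3/G4 m7 untreated
  R2 @ bar5.0: B3/F4 TT -> C4/G4 P5 similar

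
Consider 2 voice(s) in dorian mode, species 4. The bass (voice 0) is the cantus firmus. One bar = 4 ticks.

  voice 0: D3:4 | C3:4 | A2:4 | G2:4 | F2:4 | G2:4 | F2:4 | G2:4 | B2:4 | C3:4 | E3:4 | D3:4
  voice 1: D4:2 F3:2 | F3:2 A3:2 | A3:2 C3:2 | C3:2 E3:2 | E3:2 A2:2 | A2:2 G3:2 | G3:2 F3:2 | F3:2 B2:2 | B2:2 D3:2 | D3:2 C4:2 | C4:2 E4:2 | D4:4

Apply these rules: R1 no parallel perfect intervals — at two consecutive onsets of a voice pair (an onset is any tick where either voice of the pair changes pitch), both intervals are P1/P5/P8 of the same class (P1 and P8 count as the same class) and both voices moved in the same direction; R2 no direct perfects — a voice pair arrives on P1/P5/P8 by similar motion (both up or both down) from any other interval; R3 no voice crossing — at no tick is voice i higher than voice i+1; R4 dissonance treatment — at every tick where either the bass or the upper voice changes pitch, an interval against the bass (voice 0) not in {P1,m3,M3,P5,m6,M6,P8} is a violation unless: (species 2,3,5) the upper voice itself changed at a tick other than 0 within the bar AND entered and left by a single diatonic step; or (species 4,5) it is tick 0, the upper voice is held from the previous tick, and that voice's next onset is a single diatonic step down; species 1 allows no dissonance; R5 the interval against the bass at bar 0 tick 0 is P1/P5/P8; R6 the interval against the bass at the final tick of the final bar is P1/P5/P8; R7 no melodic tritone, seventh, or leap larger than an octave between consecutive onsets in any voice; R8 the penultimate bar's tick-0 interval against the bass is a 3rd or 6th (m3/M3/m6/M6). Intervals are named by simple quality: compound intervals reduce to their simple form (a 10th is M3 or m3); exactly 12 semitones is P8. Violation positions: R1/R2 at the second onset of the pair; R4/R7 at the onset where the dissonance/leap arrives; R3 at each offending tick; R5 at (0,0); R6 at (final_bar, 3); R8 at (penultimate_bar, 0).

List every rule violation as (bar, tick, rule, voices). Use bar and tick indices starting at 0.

(1, 0, R4, (0, 1))
(3, 0, R4, (0, 1))
(4, 0, R4, (0, 1))
(5, 0, R4, (0, 1))
(5, 2, R7, (1,))
(7, 0, R4, (0, 1))
(7, 2, R7, (1,))
(9, 0, R4, (0, 1))
(9, 2, R7, (1,))
(11, 0, R1, (0, 1))

bar 0: v0=D3 v1=D4 downbeat P8
bar 1: v0=C3 v1=F3 downbeat P4
bar 2: v0=A2 v1=A3 downbeat P8
bar 3: v0=G2 v1=C3 downbeat P4
bar 4: v0=F2 v1=E3 downbeat M7
bar 5: v0=G2 v1=A2 downbeat M2
bar 6: v0=F2 v1=G3 downbeat M2
bar 7: v0=G2 v1=F3 downbeat m7
bar 8: v0=B2 v1=B2 downbeat P1
bar 9: v0=C3 v1=D3 downbeat M2
bar 10: v0=E3 v1=C4 downbeat m6
bar 11: v0=D3 v1=D4 downbeat P8
  -> R4 @ bar 1 tick 0 v(0, 1): C3/F3 P4 untreated
  -> R4 @ bar 3 tick 0 v(0, 1): G2/C3 P4 untreated
  -> R4 @ bar 4 tick 0 v(0, 1): F2/E3 M7 untreated
  -> R4 @ bar 5 tick 0 v(0, 1): G2/A2 M2 untreated
  -> R7 @ bar 5 tick 2 v(1,): A2->G3 leap 10st
  -> R4 @ bar 7 tick 0 v(0, 1): G2/F3 m7 untreated
  -> R7 @ bar 7 tick 2 v(1,): F3->B2 leap 6st
  -> R4 @ bar 9 tick 0 v(0, 1): C3/D3 M2 untreated
  -> R7 @ bar 9 tick 2 v(1,): D3->C4 leap 10st
  -> R1 @ bar 11 tick 0 v(0, 1): E3/E4 P8 -> D3/D4 P8 similar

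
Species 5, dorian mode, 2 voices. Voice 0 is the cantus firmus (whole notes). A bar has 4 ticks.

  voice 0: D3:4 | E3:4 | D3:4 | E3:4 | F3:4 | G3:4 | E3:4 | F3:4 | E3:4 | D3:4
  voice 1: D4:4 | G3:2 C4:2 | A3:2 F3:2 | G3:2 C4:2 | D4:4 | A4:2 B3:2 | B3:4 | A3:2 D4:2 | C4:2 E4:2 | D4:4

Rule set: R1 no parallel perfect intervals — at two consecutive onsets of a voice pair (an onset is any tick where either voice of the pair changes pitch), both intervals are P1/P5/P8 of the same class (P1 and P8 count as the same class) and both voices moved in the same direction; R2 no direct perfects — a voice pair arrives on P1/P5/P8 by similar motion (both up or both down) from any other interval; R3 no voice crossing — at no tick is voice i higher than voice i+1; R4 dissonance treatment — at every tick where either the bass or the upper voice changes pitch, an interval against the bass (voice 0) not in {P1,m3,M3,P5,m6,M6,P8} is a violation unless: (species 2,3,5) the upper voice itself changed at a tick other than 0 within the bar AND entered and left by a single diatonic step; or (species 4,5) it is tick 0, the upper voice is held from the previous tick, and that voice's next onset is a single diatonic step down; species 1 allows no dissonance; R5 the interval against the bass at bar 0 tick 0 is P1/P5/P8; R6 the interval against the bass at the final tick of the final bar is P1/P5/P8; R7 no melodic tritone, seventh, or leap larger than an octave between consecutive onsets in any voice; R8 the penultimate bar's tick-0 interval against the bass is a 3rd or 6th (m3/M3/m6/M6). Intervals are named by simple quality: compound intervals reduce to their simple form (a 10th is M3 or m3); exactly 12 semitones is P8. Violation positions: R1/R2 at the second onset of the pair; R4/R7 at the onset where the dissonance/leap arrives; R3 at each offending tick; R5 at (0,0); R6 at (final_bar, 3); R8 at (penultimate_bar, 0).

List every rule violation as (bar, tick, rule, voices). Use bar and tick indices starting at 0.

bar 0: v0=D3 v1=D4 downbeat P8
bar 1: v0=E3 v1=G3 downbeat m3
bar 2: v0=D3 v1=A3 downbeat P5
bar 3: v0=E3 v1=G3 downbeat m3
bar 4: v0=F3 v1=D4 downbeat M6
bar 5: v0=G3 v1=A4 downbeat M2
bar 6: v0=E3 v1=B3 downbeat P5
bar 7: v0=F3 v1=A3 downbeat M3
bar 8: v0=E3 v1=C4 downbeat m6
bar 9: v0=D3 v1=D4 downbeat P8
  -> R2 @ bar 2 tick 0 v(0, 1): E3/C4 m6 -> D3/A3 P5 similar
  -> R4 @ bar 5 tick 0 v(0, 1): G3/A4 M2 untreated
  -> R7 @ bar 5 tick 2 v(1,): A4->B3 leap 10st
  -> R1 @ bar 9 tick 0 v(0, 1): E3/E4 P8 -> D3/D4 P8 similar

(2, 0, R2, (0, 1))
(5, 0, R4, (0, 1))
(5, 2, R7, (1,))
(9, 0, R1, (0, 1))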